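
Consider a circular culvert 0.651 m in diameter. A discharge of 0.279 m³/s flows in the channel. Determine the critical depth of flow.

At critical depth, Q² T / (g A³) = 1, i.e. A³/T = Q²/g = 0.279²/9.81 = 0.007935.
Trying y = 0.366 m: A³/T = 0.01108 — over.
Trying y = 0.335 m: A³/T = 0.007903 — ≈ 0.007935.

y_c = 0.335 m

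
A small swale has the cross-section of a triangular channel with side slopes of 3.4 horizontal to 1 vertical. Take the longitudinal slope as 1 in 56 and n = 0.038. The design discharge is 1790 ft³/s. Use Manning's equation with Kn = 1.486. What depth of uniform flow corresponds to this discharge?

y_n = 6.78 ft

Manning's equation rearranged: A R^(2/3) = nQ / (1.486·√S) = 0.038 × 1790 / (1.486 × √0.01786) = 342.5.
At y = 4.75 ft: A R^(2/3) = 132.8 — short.
At y = 6.78 ft: A R^(2/3) = 343.1 — ≈ 342.5.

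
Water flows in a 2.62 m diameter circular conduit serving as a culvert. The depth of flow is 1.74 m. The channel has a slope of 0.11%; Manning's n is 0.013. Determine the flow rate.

For a circular section of diameter D = 2.62 m at depth y = 1.74 m, the central angle is θ = 2 arccos(1 − 2y/D) = 3.81 rad. Then A = (D²/8)(θ − sin θ) = 3.802 m² and P = Dθ/2 = 4.992 m.
Hydraulic radius R = A/P = 3.802/4.992 = 0.7616 m.
Manning's equation: Q = (1/n) A R^(2/3) S^(1/2) = (1/0.013) × 3.802 × 0.7616^(2/3) × 0.0011^(1/2) = 8.09 m³/s.

Q = 8.09 m³/s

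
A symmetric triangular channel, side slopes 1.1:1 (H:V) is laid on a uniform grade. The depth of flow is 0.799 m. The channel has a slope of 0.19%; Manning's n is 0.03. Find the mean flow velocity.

V = 0.645 m/s

For a triangular section with side slope z = 1.1: A = zy² = 1.1×0.799² = 0.7022 m²; P = 2y√(1+z²) = 2×0.799×1.487 = 2.376 m.
Hydraulic radius R = A/P = 0.7022/2.376 = 0.2956 m.
From Manning's equation, V = (1/n) R^(2/3) S^(1/2) = (1/0.03) × 0.2956^(2/3) × 0.0019^(1/2) = 0.645 m/s.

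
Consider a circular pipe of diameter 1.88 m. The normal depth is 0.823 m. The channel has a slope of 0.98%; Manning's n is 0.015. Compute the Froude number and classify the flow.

For a circular section of diameter D = 1.88 m at depth y = 0.823 m, the central angle is θ = 2 arccos(1 − 2y/D) = 2.892 rad. Then A = (D²/8)(θ − sin θ) = 1.169 m² and P = Dθ/2 = 2.718 m.
Hydraulic radius R = A/P = 1.169/2.718 = 0.4299 m.
V = (1/n) R^(2/3) √S = (1/0.015) × 0.4299^(2/3) × √0.0098 = 3.759 m/s. Hydraulic depth D_h = A/T = 1.169/1.865 = 0.6264 m.
Froude number Fr = V/√(g·D_h) = 3.759/√(9.81×0.6264) = 1.52, which is greater than 1, so the flow is supercritical.

supercritical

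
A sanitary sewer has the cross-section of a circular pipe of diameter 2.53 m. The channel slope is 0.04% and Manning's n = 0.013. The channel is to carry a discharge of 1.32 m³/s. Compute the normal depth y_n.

y_n = 0.828 m

Manning's equation rearranged: A R^(2/3) = nQ / (1·√S) = 0.013 × 1.32 / (√0.0004) = 0.858.
Try y = 0.705 m: A R^(2/3) = 0.6283 — low.
Try y = 0.828 m: A R^(2/3) = 0.8575 — ≈ 0.858.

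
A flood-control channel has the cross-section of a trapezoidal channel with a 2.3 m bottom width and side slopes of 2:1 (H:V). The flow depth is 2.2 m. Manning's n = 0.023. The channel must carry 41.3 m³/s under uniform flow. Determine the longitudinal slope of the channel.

With bottom width b = 2.3 m and side slope z = 2: A = (b + zy)y = (2.3 + 2×2.2)×2.2 = 14.74 m²; P = b + 2y√(1+z²) = 2.3 + 2×2.2×2.236 = 12.14 m.
Hydraulic radius R = A/P = 14.74/12.14 = 1.214 m.
From Manning's equation, S = [nQ / (1 A R^(2/3))]² = [0.023 × 41.3 / (1 × 14.74 × 1.214^(2/3))]² = 0.00321.

S = 0.00321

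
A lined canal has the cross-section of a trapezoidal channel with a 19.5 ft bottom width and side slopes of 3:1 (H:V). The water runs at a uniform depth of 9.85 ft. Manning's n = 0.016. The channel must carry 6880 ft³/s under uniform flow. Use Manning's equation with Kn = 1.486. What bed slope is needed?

S = 0.0022

With bottom width b = 19.5 ft and side slope z = 3: A = (b + zy)y = (19.5 + 3×9.85)×9.85 = 483.1 ft²; P = b + 2y√(1+z²) = 19.5 + 2×9.85×3.162 = 81.8 ft.
Hydraulic radius R = A/P = 483.1/81.8 = 5.907 ft.
From Manning's equation, S = [nQ / (1.486 A R^(2/3))]² = [0.016 × 6880 / (1.486 × 483.1 × 5.907^(2/3))]² = 0.0022.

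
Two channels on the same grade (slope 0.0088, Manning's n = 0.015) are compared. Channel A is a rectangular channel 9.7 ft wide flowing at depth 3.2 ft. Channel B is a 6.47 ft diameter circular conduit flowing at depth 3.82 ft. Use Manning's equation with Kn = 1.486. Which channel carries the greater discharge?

Channel A: Flow area A = b·y = 9.7 × 3.2 = 31.04 ft². Wetted perimeter P = b + 2y = 9.7 + 2×3.2 = 16.1 ft. Hydraulic radius R = A/P = 31.04/16.1 = 1.928 ft. Q_A = (1.486/0.015)·31.04·1.928^(2/3)·√0.0088 = 446.8 ft³/s.
Channel B: For a circular section of diameter D = 6.47 ft at depth y = 3.82 ft, the central angle is θ = 2 arccos(1 − 2y/D) = 3.505 rad. Then A = (D²/8)(θ − sin θ) = 20.2 ft² and P = Dθ/2 = 11.34 ft. Hydraulic radius R = A/P = 20.2/11.34 = 1.782 ft. Q_B = (1.486/0.015)·20.2·1.782^(2/3)·√0.0088 = 275.9 ft³/s.
Q_A = 446.8 ft³/s vs Q_B = 275.9 ft³/s, so channel A carries more.

channel A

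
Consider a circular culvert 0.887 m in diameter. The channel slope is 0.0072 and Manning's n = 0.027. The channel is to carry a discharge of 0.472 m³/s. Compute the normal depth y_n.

Manning's equation rearranged: A R^(2/3) = nQ / (1·√S) = 0.027 × 0.472 / (√0.0072) = 0.1502.
Try y = 0.464 m: A R^(2/3) = 0.1221 — short.
Try y = 0.612 m: A R^(2/3) = 0.186 — over.
Try y = 0.528 m: A R^(2/3) = 0.1503 — ≈ 0.1502.

y_n = 0.528 m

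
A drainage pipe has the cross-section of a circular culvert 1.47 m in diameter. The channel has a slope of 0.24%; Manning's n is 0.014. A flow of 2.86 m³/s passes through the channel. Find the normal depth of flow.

y_n = 1.13 m

Manning's equation rearranged: A R^(2/3) = nQ / (1·√S) = 0.014 × 2.86 / (√0.0024) = 0.8173.
At y = 1.29 m: A R^(2/3) = 0.9165 — too large.
At y = 0.957 m: A R^(2/3) = 0.6601 — too small.
At y = 1.13 m: A R^(2/3) = 0.8165 — ≈ 0.8173.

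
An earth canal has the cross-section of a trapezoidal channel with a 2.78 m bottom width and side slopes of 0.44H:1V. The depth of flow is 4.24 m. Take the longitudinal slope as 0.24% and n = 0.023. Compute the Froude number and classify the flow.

With bottom width b = 2.78 m and side slope z = 0.44: A = (b + zy)y = (2.78 + 0.44×4.24)×4.24 = 19.7 m²; P = b + 2y√(1+z²) = 2.78 + 2×4.24×1.093 = 12.04 m.
Hydraulic radius R = A/P = 19.7/12.04 = 1.635 m.
V = (1/n) R^(2/3) √S = (1/0.023) × 1.635^(2/3) × √0.0024 = 2.957 m/s. Hydraulic depth D_h = A/T = 19.7/6.511 = 3.025 m.
Froude number Fr = V/√(g·D_h) = 2.957/√(9.81×3.025) = 0.543, which is less than 1, so the flow is subcritical.

subcritical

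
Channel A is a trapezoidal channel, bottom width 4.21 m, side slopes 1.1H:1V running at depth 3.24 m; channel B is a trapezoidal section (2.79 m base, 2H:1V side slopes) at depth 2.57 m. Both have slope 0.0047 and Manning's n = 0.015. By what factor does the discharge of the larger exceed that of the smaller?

1.45

Channel A: With bottom width b = 4.21 m and side slope z = 1.1: A = (b + zy)y = (4.21 + 1.1×3.24)×3.24 = 25.19 m²; P = b + 2y√(1+z²) = 4.21 + 2×3.24×1.487 = 13.84 m. Hydraulic radius R = A/P = 25.19/13.84 = 1.82 m. Q_A = (1/0.015)·25.19·1.82^(2/3)·√0.0047 = 171.6 m³/s.
Channel B: With bottom width b = 2.79 m and side slope z = 2: A = (b + zy)y = (2.79 + 2×2.57)×2.57 = 20.38 m²; P = b + 2y√(1+z²) = 2.79 + 2×2.57×2.236 = 14.28 m. Hydraulic radius R = A/P = 20.38/14.28 = 1.427 m. Q_B = (1/0.015)·20.38·1.427^(2/3)·√0.0047 = 118.1 m³/s.
The larger discharge is 171.6 m³/s and the smaller is 118.1 m³/s; the ratio is 1.45.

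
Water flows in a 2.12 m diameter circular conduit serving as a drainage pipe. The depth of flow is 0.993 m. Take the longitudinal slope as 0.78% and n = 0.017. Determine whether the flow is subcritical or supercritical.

supercritical

For a circular section of diameter D = 2.12 m at depth y = 0.993 m, the central angle is θ = 2 arccos(1 − 2y/D) = 3.015 rad. Then A = (D²/8)(θ − sin θ) = 1.623 m² and P = Dθ/2 = 3.196 m.
Hydraulic radius R = A/P = 1.623/3.196 = 0.5078 m.
V = (1/n) R^(2/3) √S = (1/0.017) × 0.5078^(2/3) × √0.0078 = 3.307 m/s. Hydraulic depth D_h = A/T = 1.623/2.116 = 0.7671 m.
Froude number Fr = V/√(g·D_h) = 3.307/√(9.81×0.7671) = 1.21, which is greater than 1, so the flow is supercritical.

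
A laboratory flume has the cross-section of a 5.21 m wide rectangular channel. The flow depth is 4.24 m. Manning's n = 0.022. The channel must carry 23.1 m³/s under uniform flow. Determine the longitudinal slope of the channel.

S = 0.00028

Flow area A = b·y = 5.21 × 4.24 = 22.09 m². Wetted perimeter P = b + 2y = 5.21 + 2×4.24 = 13.69 m.
Hydraulic radius R = A/P = 22.09/13.69 = 1.614 m.
From Manning's equation, S = [nQ / (1 A R^(2/3))]² = [0.022 × 23.1 / (1 × 22.09 × 1.614^(2/3))]² = 0.00028.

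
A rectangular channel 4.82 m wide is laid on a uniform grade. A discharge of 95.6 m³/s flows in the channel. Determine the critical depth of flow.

For a rectangular channel, critical depth y_c = (q²/g)^(1/3) where q = Q/b = 95.6/4.82 = 19.83 m²/s.
So y_c = (19.83²/9.81)^(1/3) = 3.42 m.

y_c = 3.42 m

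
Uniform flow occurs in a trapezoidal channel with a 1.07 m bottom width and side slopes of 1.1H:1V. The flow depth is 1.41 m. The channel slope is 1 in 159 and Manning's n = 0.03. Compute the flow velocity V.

V = 2.09 m/s

With bottom width b = 1.07 m and side slope z = 1.1: A = (b + zy)y = (1.07 + 1.1×1.41)×1.41 = 3.696 m²; P = b + 2y√(1+z²) = 1.07 + 2×1.41×1.487 = 5.262 m.
Hydraulic radius R = A/P = 3.696/5.262 = 0.7023 m.
From Manning's equation, V = (1/n) R^(2/3) S^(1/2) = (1/0.03) × 0.7023^(2/3) × 0.006289^(1/2) = 2.09 m/s.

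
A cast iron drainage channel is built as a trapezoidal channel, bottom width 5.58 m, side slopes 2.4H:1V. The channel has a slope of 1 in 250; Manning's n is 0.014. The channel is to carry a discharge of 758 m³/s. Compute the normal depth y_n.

y_n = 4.92 m

Manning's equation rearranged: A R^(2/3) = nQ / (1·√S) = 0.014 × 758 / (√0.004) = 167.8.
At y = 6.26 m: A R^(2/3) = 290.6 — too large.
At y = 4.92 m: A R^(2/3) = 167.7 — matches.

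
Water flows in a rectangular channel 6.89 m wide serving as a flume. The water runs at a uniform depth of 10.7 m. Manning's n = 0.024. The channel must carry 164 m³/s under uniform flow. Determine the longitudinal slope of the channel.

Flow area A = b·y = 6.89 × 10.7 = 73.72 m². Wetted perimeter P = b + 2y = 6.89 + 2×10.7 = 28.29 m.
Hydraulic radius R = A/P = 73.72/28.29 = 2.606 m.
From Manning's equation, S = [nQ / (1 A R^(2/3))]² = [0.024 × 164 / (1 × 73.72 × 2.606^(2/3))]² = 0.000795.

S = 0.000795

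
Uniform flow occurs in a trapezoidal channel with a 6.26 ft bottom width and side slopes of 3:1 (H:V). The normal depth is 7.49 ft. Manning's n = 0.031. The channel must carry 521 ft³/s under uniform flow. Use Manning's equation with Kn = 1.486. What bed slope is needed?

With bottom width b = 6.26 ft and side slope z = 3: A = (b + zy)y = (6.26 + 3×7.49)×7.49 = 215.2 ft²; P = b + 2y√(1+z²) = 6.26 + 2×7.49×3.162 = 53.63 ft.
Hydraulic radius R = A/P = 215.2/53.63 = 4.012 ft.
From Manning's equation, S = [nQ / (1.486 A R^(2/3))]² = [0.031 × 521 / (1.486 × 215.2 × 4.012^(2/3))]² = 0.0004.

S = 0.0004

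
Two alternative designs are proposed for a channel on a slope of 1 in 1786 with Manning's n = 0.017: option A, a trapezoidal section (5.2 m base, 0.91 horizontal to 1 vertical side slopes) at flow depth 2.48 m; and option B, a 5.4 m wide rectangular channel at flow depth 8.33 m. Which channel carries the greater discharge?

channel B

Channel A: With bottom width b = 5.2 m and side slope z = 0.91: A = (b + zy)y = (5.2 + 0.91×2.48)×2.48 = 18.49 m²; P = b + 2y√(1+z²) = 5.2 + 2×2.48×1.352 = 11.91 m. Hydraulic radius R = A/P = 18.49/11.91 = 1.553 m. Q_A = (1/0.017)·18.49·1.553^(2/3)·√0.0005599 = 34.52 m³/s.
Channel B: Flow area A = b·y = 5.4 × 8.33 = 44.98 m². Wetted perimeter P = b + 2y = 5.4 + 2×8.33 = 22.06 m. Hydraulic radius R = A/P = 44.98/22.06 = 2.039 m. Q_B = (1/0.017)·44.98·2.039^(2/3)·√0.0005599 = 100.7 m³/s.
Q_A = 34.52 m³/s vs Q_B = 100.7 m³/s, so channel B carries more.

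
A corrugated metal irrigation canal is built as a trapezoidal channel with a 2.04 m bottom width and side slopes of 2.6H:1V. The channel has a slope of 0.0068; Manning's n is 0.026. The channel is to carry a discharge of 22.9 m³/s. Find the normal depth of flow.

y_n = 1.43 m

Manning's equation rearranged: A R^(2/3) = nQ / (1·√S) = 0.026 × 22.9 / (√0.0068) = 7.22.
Try y = 0.985 m: A R^(2/3) = 3.231 — low.
Try y = 1.79 m: A R^(2/3) = 11.96 — high.
Try y = 1.43 m: A R^(2/3) = 7.23 — matches.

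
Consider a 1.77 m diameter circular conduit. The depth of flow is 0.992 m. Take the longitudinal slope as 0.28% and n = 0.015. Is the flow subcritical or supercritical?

subcritical

For a circular section of diameter D = 1.77 m at depth y = 0.992 m, the central angle is θ = 2 arccos(1 − 2y/D) = 3.384 rad. Then A = (D²/8)(θ − sin θ) = 1.419 m² and P = Dθ/2 = 2.995 m.
Hydraulic radius R = A/P = 1.419/2.995 = 0.4739 m.
V = (1/n) R^(2/3) √S = (1/0.015) × 0.4739^(2/3) × √0.0028 = 2.144 m/s. Hydraulic depth D_h = A/T = 1.419/1.757 = 0.8077 m.
Froude number Fr = V/√(g·D_h) = 2.144/√(9.81×0.8077) = 0.762, which is less than 1, so the flow is subcritical.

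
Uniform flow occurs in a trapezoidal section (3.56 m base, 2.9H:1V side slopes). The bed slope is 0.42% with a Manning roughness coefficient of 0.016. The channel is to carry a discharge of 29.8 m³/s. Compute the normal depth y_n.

y_n = 1.22 m

Manning's equation rearranged: A R^(2/3) = nQ / (1·√S) = 0.016 × 29.8 / (√0.0042) = 7.357.
At y = 1.53 m: A R^(2/3) = 11.78 — too large.
At y = 0.921 m: A R^(2/3) = 4.186 — too small.
At y = 1.22 m: A R^(2/3) = 7.363 — matches.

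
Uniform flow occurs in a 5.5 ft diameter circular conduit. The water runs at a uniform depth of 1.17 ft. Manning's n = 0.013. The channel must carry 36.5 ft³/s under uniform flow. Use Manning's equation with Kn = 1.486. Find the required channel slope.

For a circular section of diameter D = 5.5 ft at depth y = 1.17 ft, the central angle is θ = 2 arccos(1 − 2y/D) = 1.917 rad. Then A = (D²/8)(θ − sin θ) = 3.694 ft² and P = Dθ/2 = 5.273 ft.
Hydraulic radius R = A/P = 3.694/5.273 = 0.7006 ft.
From Manning's equation, S = [nQ / (1.486 A R^(2/3))]² = [0.013 × 36.5 / (1.486 × 3.694 × 0.7006^(2/3))]² = 0.012.

S = 0.012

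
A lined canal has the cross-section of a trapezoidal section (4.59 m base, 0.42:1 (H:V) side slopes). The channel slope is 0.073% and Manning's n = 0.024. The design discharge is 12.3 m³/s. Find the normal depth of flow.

Manning's equation rearranged: A R^(2/3) = nQ / (1·√S) = 0.024 × 12.3 / (√0.00073) = 10.93.
Trying y = 2.1 m: A R^(2/3) = 13.38 — high.
Trying y = 1.42 m: A R^(2/3) = 7.168 — low.
Trying y = 1.85 m: A R^(2/3) = 10.92 — close enough.

y_n = 1.85 m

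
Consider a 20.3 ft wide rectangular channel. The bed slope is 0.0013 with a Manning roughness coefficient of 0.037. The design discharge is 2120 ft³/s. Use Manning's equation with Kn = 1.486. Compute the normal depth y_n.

y_n = 20.2 ft

Manning's equation rearranged: A R^(2/3) = nQ / (1.486·√S) = 0.037 × 2120 / (1.486 × √0.0013) = 1464.
Try y = 24.2 ft: A R^(2/3) = 1823 — high.
Try y = 15.1 ft: A R^(2/3) = 1020 — low.
Try y = 20.2 ft: A R^(2/3) = 1465 — close enough.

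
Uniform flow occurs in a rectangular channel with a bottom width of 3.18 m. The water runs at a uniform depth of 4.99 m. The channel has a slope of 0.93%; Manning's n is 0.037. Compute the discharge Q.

Q = 46.9 m³/s

Flow area A = b·y = 3.18 × 4.99 = 15.87 m². Wetted perimeter P = b + 2y = 3.18 + 2×4.99 = 13.16 m.
Hydraulic radius R = A/P = 15.87/13.16 = 1.206 m.
Manning's equation: Q = (1/n) A R^(2/3) S^(1/2) = (1/0.037) × 15.87 × 1.206^(2/3) × 0.0093^(1/2) = 46.9 m³/s.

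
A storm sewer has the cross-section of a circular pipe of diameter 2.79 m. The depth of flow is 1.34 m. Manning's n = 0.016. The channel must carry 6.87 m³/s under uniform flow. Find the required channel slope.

For a circular section of diameter D = 2.79 m at depth y = 1.34 m, the central angle is θ = 2 arccos(1 − 2y/D) = 3.063 rad. Then A = (D²/8)(θ − sin θ) = 2.903 m² and P = Dθ/2 = 4.272 m.
Hydraulic radius R = A/P = 2.903/4.272 = 0.6796 m.
From Manning's equation, S = [nQ / (1 A R^(2/3))]² = [0.016 × 6.87 / (1 × 2.903 × 0.6796^(2/3))]² = 0.0024.

S = 0.0024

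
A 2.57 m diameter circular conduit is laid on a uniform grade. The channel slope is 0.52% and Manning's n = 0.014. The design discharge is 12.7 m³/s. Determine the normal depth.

y_n = 1.49 m

Manning's equation rearranged: A R^(2/3) = nQ / (1·√S) = 0.014 × 12.7 / (√0.0052) = 2.466.
Trying y = 1.84 m: A R^(2/3) = 3.329 — over.
Trying y = 1.29 m: A R^(2/3) = 1.944 — short.
Trying y = 1.49 m: A R^(2/3) = 2.461 — ≈ 2.466.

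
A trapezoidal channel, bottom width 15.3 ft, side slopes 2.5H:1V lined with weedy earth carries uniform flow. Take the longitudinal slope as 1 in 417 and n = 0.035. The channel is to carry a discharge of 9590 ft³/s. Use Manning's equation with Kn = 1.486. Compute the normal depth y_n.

Manning's equation rearranged: A R^(2/3) = nQ / (1.486·√S) = 0.035 × 9590 / (1.486 × √0.002398) = 4612.
Try y = 15.1 ft: A R^(2/3) = 3281 — short.
Try y = 17.5 ft: A R^(2/3) = 4614 — matches.

y_n = 17.5 ft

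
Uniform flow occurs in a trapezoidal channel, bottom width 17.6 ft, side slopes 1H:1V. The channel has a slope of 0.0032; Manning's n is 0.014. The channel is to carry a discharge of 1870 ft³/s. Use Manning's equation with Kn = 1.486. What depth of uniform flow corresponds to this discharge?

Manning's equation rearranged: A R^(2/3) = nQ / (1.486·√S) = 0.014 × 1870 / (1.486 × √0.0032) = 311.4.
Trying y = 6.93 ft: A R^(2/3) = 468.1 — over.
Trying y = 4.7 ft: A R^(2/3) = 236.6 — short.
Trying y = 5.5 ft: A R^(2/3) = 311.1 — close enough.

y_n = 5.5 ft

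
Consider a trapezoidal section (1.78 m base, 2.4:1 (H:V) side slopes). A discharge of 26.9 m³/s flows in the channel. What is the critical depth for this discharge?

y_c = 1.58 m

At critical depth, Q² T / (g A³) = 1, i.e. A³/T = Q²/g = 26.9²/9.81 = 73.76.
Trying y = 1.91 m: A³/T = 164 — over.
Trying y = 1.39 m: A³/T = 42.55 — short.
Trying y = 1.58 m: A³/T = 72.87 — close enough.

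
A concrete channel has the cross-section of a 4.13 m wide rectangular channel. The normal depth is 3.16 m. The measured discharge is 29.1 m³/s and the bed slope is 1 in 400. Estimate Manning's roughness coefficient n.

Flow area A = b·y = 4.13 × 3.16 = 13.05 m². Wetted perimeter P = b + 2y = 4.13 + 2×3.16 = 10.45 m.
Hydraulic radius R = A/P = 13.05/10.45 = 1.249 m.
Rearranging Manning's equation: n = (1/Q) A R^(2/3) S^(1/2) = (1/29.1) × 13.05 × 1.249^(2/3) × √0.0025 = 0.026.

n = 0.026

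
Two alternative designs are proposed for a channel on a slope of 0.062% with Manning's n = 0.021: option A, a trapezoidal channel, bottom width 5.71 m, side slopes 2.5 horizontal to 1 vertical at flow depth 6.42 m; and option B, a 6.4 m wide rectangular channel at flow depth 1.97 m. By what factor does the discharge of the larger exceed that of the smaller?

22.2

Channel A: With bottom width b = 5.71 m and side slope z = 2.5: A = (b + zy)y = (5.71 + 2.5×6.42)×6.42 = 139.7 m²; P = b + 2y√(1+z²) = 5.71 + 2×6.42×2.693 = 40.28 m. Hydraulic radius R = A/P = 139.7/40.28 = 3.468 m. Q_A = (1/0.021)·139.7·3.468^(2/3)·√0.00062 = 379.5 m³/s.
Channel B: Flow area A = b·y = 6.4 × 1.97 = 12.61 m². Wetted perimeter P = b + 2y = 6.4 + 2×1.97 = 10.34 m. Hydraulic radius R = A/P = 12.61/10.34 = 1.219 m. Q_B = (1/0.021)·12.61·1.219^(2/3)·√0.00062 = 17.06 m³/s.
The larger discharge is 379.5 m³/s and the smaller is 17.06 m³/s; the ratio is 22.2.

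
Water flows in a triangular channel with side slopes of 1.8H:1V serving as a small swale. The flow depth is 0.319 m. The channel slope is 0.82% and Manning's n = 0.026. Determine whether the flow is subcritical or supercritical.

subcritical

For a triangular section with side slope z = 1.8: A = zy² = 1.8×0.319² = 0.1832 m²; P = 2y√(1+z²) = 2×0.319×2.059 = 1.314 m.
Hydraulic radius R = A/P = 0.1832/1.314 = 0.1394 m.
V = (1/n) R^(2/3) √S = (1/0.026) × 0.1394^(2/3) × √0.0082 = 0.9365 m/s. Hydraulic depth D_h = A/T = 0.1832/1.148 = 0.1595 m.
Froude number Fr = V/√(g·D_h) = 0.9365/√(9.81×0.1595) = 0.749, which is less than 1, so the flow is subcritical.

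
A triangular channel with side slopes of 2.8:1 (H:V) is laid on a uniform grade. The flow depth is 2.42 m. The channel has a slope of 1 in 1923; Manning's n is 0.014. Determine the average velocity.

V = 1.78 m/s

For a triangular section with side slope z = 2.8: A = zy² = 2.8×2.42² = 16.4 m²; P = 2y√(1+z²) = 2×2.42×2.973 = 14.39 m.
Hydraulic radius R = A/P = 16.4/14.39 = 1.14 m.
From Manning's equation, V = (1/n) R^(2/3) S^(1/2) = (1/0.014) × 1.14^(2/3) × 0.00052^(1/2) = 1.78 m/s.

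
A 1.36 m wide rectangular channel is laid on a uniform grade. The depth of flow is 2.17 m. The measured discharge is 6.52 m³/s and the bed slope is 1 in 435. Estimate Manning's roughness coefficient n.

n = 0.014

Flow area A = b·y = 1.36 × 2.17 = 2.951 m². Wetted perimeter P = b + 2y = 1.36 + 2×2.17 = 5.7 m.
Hydraulic radius R = A/P = 2.951/5.7 = 0.5178 m.
Rearranging Manning's equation: n = (1/Q) A R^(2/3) S^(1/2) = (1/6.52) × 2.951 × 0.5178^(2/3) × √0.002299 = 0.014.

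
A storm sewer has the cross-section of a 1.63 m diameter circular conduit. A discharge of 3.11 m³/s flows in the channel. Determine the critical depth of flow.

y_c = 0.893 m

At critical depth, Q² T / (g A³) = 1, i.e. A³/T = Q²/g = 3.11²/9.81 = 0.9859.
Try y = 0.803 m: A³/T = 0.6584 — too small.
Try y = 1.04 m: A³/T = 1.772 — too large.
Try y = 0.893 m: A³/T = 0.9879 — close enough.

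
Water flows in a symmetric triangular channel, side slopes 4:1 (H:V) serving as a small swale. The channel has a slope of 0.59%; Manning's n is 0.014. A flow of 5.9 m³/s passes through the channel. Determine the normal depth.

y_n = 0.732 m

Manning's equation rearranged: A R^(2/3) = nQ / (1·√S) = 0.014 × 5.9 / (√0.0059) = 1.075.
At y = 0.62 m: A R^(2/3) = 0.6902 — low.
At y = 0.934 m: A R^(2/3) = 2.058 — high.
At y = 0.732 m: A R^(2/3) = 1.075 — close enough.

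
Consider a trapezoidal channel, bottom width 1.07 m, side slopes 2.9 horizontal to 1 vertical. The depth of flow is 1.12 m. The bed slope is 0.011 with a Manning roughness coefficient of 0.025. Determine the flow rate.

With bottom width b = 1.07 m and side slope z = 2.9: A = (b + zy)y = (1.07 + 2.9×1.12)×1.12 = 4.836 m²; P = b + 2y√(1+z²) = 1.07 + 2×1.12×3.068 = 7.941 m.
Hydraulic radius R = A/P = 4.836/7.941 = 0.609 m.
Manning's equation: Q = (1/n) A R^(2/3) S^(1/2) = (1/0.025) × 4.836 × 0.609^(2/3) × 0.011^(1/2) = 14.6 m³/s.

Q = 14.6 m³/s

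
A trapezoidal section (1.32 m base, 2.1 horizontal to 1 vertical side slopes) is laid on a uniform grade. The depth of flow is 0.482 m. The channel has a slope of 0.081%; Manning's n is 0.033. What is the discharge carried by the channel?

Q = 0.449 m³/s

With bottom width b = 1.32 m and side slope z = 2.1: A = (b + zy)y = (1.32 + 2.1×0.482)×0.482 = 1.124 m²; P = b + 2y√(1+z²) = 1.32 + 2×0.482×2.326 = 3.562 m.
Hydraulic radius R = A/P = 1.124/3.562 = 0.3156 m.
Manning's equation: Q = (1/n) A R^(2/3) S^(1/2) = (1/0.033) × 1.124 × 0.3156^(2/3) × 0.00081^(1/2) = 0.449 m³/s.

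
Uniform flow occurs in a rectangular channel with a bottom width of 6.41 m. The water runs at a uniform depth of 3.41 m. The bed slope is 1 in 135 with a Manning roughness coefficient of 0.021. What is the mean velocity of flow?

Flow area A = b·y = 6.41 × 3.41 = 21.86 m². Wetted perimeter P = b + 2y = 6.41 + 2×3.41 = 13.23 m.
Hydraulic radius R = A/P = 21.86/13.23 = 1.652 m.
From Manning's equation, V = (1/n) R^(2/3) S^(1/2) = (1/0.021) × 1.652^(2/3) × 0.007407^(1/2) = 5.73 m/s.

V = 5.73 m/s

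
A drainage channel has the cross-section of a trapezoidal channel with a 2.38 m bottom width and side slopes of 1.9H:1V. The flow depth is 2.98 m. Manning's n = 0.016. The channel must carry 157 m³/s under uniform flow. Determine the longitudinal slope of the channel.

S = 0.00598

With bottom width b = 2.38 m and side slope z = 1.9: A = (b + zy)y = (2.38 + 1.9×2.98)×2.98 = 23.97 m²; P = b + 2y√(1+z²) = 2.38 + 2×2.98×2.147 = 15.18 m.
Hydraulic radius R = A/P = 23.97/15.18 = 1.579 m.
From Manning's equation, S = [nQ / (1 A R^(2/3))]² = [0.016 × 157 / (1 × 23.97 × 1.579^(2/3))]² = 0.00598.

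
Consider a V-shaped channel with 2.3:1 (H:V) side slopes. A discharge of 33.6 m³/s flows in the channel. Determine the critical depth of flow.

At critical depth, Q² T / (g A³) = 1, i.e. A³/T = Q²/g = 33.6²/9.81 = 115.1.
Try y = 1.48 m: A³/T = 18.78 — too small.
Try y = 2.37 m: A³/T = 197.8 — too large.
Try y = 2.13 m: A³/T = 116 — close enough.

y_c = 2.13 m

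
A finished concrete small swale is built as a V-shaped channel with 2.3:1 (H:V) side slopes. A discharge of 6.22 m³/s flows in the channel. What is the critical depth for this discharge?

y_c = 1.08 m

At critical depth, Q² T / (g A³) = 1, i.e. A³/T = Q²/g = 6.22²/9.81 = 3.944.
Try y = 1.22 m: A³/T = 7.149 — high.
Try y = 0.747 m: A³/T = 0.6152 — low.
Try y = 1.08 m: A³/T = 3.886 — ≈ 3.944.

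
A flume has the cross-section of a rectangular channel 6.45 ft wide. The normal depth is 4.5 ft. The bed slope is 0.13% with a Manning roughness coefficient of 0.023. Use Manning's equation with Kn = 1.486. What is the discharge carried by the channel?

Q = 103 ft³/s

Flow area A = b·y = 6.45 × 4.5 = 29.03 ft². Wetted perimeter P = b + 2y = 6.45 + 2×4.5 = 15.45 ft.
Hydraulic radius R = A/P = 29.03/15.45 = 1.879 ft.
Manning's equation: Q = (1.486/n) A R^(2/3) S^(1/2) = (1.486/0.023) × 29.03 × 1.879^(2/3) × 0.0013^(1/2) = 103 ft³/s.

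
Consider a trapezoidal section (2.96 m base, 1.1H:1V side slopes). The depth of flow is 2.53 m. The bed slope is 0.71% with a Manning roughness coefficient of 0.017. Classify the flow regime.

With bottom width b = 2.96 m and side slope z = 1.1: A = (b + zy)y = (2.96 + 1.1×2.53)×2.53 = 14.53 m²; P = b + 2y√(1+z²) = 2.96 + 2×2.53×1.487 = 10.48 m.
Hydraulic radius R = A/P = 14.53/10.48 = 1.386 m.
V = (1/n) R^(2/3) √S = (1/0.017) × 1.386^(2/3) × √0.0071 = 6.162 m/s. Hydraulic depth D_h = A/T = 14.53/8.526 = 1.704 m.
Froude number Fr = V/√(g·D_h) = 6.162/√(9.81×1.704) = 1.51, which is greater than 1, so the flow is supercritical.

supercritical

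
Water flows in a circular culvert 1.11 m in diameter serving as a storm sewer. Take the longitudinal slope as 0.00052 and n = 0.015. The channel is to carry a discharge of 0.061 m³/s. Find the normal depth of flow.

y_n = 0.234 m

Manning's equation rearranged: A R^(2/3) = nQ / (1·√S) = 0.015 × 0.061 / (√0.00052) = 0.04013.
Try y = 0.164 m: A R^(2/3) = 0.0194 — low.
Try y = 0.255 m: A R^(2/3) = 0.04765 — high.
Try y = 0.234 m: A R^(2/3) = 0.0401 — matches.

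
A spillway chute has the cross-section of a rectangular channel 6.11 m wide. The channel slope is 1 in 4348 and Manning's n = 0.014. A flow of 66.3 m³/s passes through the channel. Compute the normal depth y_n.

Manning's equation rearranged: A R^(2/3) = nQ / (1·√S) = 0.014 × 66.3 / (√0.00023) = 61.2.
Try y = 5.02 m: A R^(2/3) = 47.04 — too small.
Try y = 7.8 m: A R^(2/3) = 80.5 — too large.
Try y = 6.21 m: A R^(2/3) = 61.18 — close enough.

y_n = 6.21 m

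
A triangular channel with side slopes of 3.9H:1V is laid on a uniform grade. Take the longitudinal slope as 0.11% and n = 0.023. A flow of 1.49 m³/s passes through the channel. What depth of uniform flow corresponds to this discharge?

y_n = 0.728 m

Manning's equation rearranged: A R^(2/3) = nQ / (1·√S) = 0.023 × 1.49 / (√0.0011) = 1.033.
Try y = 0.527 m: A R^(2/3) = 0.4358 — too small.
Try y = 0.843 m: A R^(2/3) = 1.525 — too large.
Try y = 0.728 m: A R^(2/3) = 1.032 — close enough.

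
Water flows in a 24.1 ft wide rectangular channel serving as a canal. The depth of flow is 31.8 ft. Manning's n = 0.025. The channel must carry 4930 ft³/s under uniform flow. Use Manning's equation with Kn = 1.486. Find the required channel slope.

S = 0.000651

Flow area A = b·y = 24.1 × 31.8 = 766.4 ft². Wetted perimeter P = b + 2y = 24.1 + 2×31.8 = 87.7 ft.
Hydraulic radius R = A/P = 766.4/87.7 = 8.739 ft.
From Manning's equation, S = [nQ / (1.486 A R^(2/3))]² = [0.025 × 4930 / (1.486 × 766.4 × 8.739^(2/3))]² = 0.000651.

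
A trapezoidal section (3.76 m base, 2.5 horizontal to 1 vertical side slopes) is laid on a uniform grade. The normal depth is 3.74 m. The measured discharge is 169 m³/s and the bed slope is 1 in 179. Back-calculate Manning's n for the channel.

With bottom width b = 3.76 m and side slope z = 2.5: A = (b + zy)y = (3.76 + 2.5×3.74)×3.74 = 49.03 m²; P = b + 2y√(1+z²) = 3.76 + 2×3.74×2.693 = 23.9 m.
Hydraulic radius R = A/P = 49.03/23.9 = 2.051 m.
Rearranging Manning's equation: n = (1/Q) A R^(2/3) S^(1/2) = (1/169) × 49.03 × 2.051^(2/3) × √0.005587 = 0.035.

n = 0.035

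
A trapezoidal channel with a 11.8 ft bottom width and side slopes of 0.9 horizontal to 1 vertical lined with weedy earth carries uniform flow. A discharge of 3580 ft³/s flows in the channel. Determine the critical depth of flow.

At critical depth, Q² T / (g A³) = 1, i.e. A³/T = Q²/g = 3580²/32.2 = 398000.
Trying y = 12.3 ft: A³/T = 655800 — high.
Trying y = 7.36 ft: A³/T = 99540 — low.
Trying y = 10.8 ft: A³/T = 401900 — close enough.

y_c = 10.8 ft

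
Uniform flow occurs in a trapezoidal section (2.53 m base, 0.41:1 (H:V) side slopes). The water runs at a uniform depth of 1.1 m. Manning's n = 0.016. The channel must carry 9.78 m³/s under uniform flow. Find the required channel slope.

With bottom width b = 2.53 m and side slope z = 0.41: A = (b + zy)y = (2.53 + 0.41×1.1)×1.1 = 3.279 m²; P = b + 2y√(1+z²) = 2.53 + 2×1.1×1.081 = 4.908 m.
Hydraulic radius R = A/P = 3.279/4.908 = 0.6681 m.
From Manning's equation, S = [nQ / (1 A R^(2/3))]² = [0.016 × 9.78 / (1 × 3.279 × 0.6681^(2/3))]² = 0.0039.

S = 0.0039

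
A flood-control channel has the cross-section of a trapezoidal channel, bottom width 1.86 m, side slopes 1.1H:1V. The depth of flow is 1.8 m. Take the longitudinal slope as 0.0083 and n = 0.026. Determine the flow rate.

Q = 23.5 m³/s

With bottom width b = 1.86 m and side slope z = 1.1: A = (b + zy)y = (1.86 + 1.1×1.8)×1.8 = 6.912 m²; P = b + 2y√(1+z²) = 1.86 + 2×1.8×1.487 = 7.212 m.
Hydraulic radius R = A/P = 6.912/7.212 = 0.9584 m.
Manning's equation: Q = (1/n) A R^(2/3) S^(1/2) = (1/0.026) × 6.912 × 0.9584^(2/3) × 0.0083^(1/2) = 23.5 m³/s.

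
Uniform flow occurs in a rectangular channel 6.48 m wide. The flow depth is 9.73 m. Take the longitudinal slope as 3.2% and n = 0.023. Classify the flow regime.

supercritical

Flow area A = b·y = 6.48 × 9.73 = 63.05 m². Wetted perimeter P = b + 2y = 6.48 + 2×9.73 = 25.94 m.
Hydraulic radius R = A/P = 63.05/25.94 = 2.431 m.
V = (1/n) R^(2/3) √S = (1/0.023) × 2.431^(2/3) × √0.032 = 14.06 m/s. Hydraulic depth D_h = A/T = 63.05/6.48 = 9.73 m.
Froude number Fr = V/√(g·D_h) = 14.06/√(9.81×9.73) = 1.44, which is greater than 1, so the flow is supercritical.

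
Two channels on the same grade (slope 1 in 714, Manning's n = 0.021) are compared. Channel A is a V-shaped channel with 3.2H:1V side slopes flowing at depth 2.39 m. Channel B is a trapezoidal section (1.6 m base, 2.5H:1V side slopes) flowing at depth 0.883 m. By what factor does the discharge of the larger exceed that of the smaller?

9.07

Channel A: For a triangular section with side slope z = 3.2: A = zy² = 3.2×2.39² = 18.28 m²; P = 2y√(1+z²) = 2×2.39×3.353 = 16.03 m. Hydraulic radius R = A/P = 18.28/16.03 = 1.141 m. Q_A = (1/0.021)·18.28·1.141^(2/3)·√0.001401 = 35.56 m³/s.
Channel B: With bottom width b = 1.6 m and side slope z = 2.5: A = (b + zy)y = (1.6 + 2.5×0.883)×0.883 = 3.362 m²; P = b + 2y√(1+z²) = 1.6 + 2×0.883×2.693 = 6.355 m. Hydraulic radius R = A/P = 3.362/6.355 = 0.529 m. Q_B = (1/0.021)·3.362·0.529^(2/3)·√0.001401 = 3.919 m³/s.
The larger discharge is 35.56 m³/s and the smaller is 3.919 m³/s; the ratio is 9.07.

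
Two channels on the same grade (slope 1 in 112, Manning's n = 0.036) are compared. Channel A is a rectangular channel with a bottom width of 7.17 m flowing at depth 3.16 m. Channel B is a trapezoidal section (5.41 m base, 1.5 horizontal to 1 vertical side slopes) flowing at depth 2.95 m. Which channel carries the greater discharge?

Channel A: Flow area A = b·y = 7.17 × 3.16 = 22.66 m². Wetted perimeter P = b + 2y = 7.17 + 2×3.16 = 13.49 m. Hydraulic radius R = A/P = 22.66/13.49 = 1.68 m. Q_A = (1/0.036)·22.66·1.68^(2/3)·√0.008929 = 84.03 m³/s.
Channel B: With bottom width b = 5.41 m and side slope z = 1.5: A = (b + zy)y = (5.41 + 1.5×2.95)×2.95 = 29.01 m²; P = b + 2y√(1+z²) = 5.41 + 2×2.95×1.803 = 16.05 m. Hydraulic radius R = A/P = 29.01/16.05 = 1.808 m. Q_B = (1/0.036)·29.01·1.808^(2/3)·√0.008929 = 113 m³/s.
Q_A = 84.03 m³/s vs Q_B = 113 m³/s, so channel B carries more.

channel B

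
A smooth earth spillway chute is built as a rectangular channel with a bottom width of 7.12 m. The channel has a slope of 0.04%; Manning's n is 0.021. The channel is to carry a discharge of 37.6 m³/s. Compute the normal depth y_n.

Manning's equation rearranged: A R^(2/3) = nQ / (1·√S) = 0.021 × 37.6 / (√0.0004) = 39.48.
Trying y = 4.34 m: A R^(2/3) = 48.33 — too large.
Trying y = 2.69 m: A R^(2/3) = 25.46 — too small.
Trying y = 3.72 m: A R^(2/3) = 39.47 — close enough.

y_n = 3.72 m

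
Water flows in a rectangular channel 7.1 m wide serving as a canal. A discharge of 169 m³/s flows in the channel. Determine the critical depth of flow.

y_c = 3.87 m

For a rectangular channel, critical depth y_c = (q²/g)^(1/3) where q = Q/b = 169/7.1 = 23.8 m²/s.
So y_c = (23.8²/9.81)^(1/3) = 3.87 m.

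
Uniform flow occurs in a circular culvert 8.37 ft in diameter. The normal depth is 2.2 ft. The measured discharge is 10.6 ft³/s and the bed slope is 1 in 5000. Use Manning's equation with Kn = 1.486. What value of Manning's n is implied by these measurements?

For a circular section of diameter D = 8.37 ft at depth y = 2.2 ft, the central angle is θ = 2 arccos(1 − 2y/D) = 2.153 rad. Then A = (D²/8)(θ − sin θ) = 11.54 ft² and P = Dθ/2 = 9.011 ft.
Hydraulic radius R = A/P = 11.54/9.011 = 1.281 ft.
Rearranging Manning's equation: n = (1.486/Q) A R^(2/3) S^(1/2) = (1.486/10.6) × 11.54 × 1.281^(2/3) × √0.0002 = 0.027.

n = 0.027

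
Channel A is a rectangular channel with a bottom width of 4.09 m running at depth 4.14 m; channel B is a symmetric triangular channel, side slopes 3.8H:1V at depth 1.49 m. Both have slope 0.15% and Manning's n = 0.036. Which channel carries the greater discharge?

Channel A: Flow area A = b·y = 4.09 × 4.14 = 16.93 m². Wetted perimeter P = b + 2y = 4.09 + 2×4.14 = 12.37 m. Hydraulic radius R = A/P = 16.93/12.37 = 1.369 m. Q_A = (1/0.036)·16.93·1.369^(2/3)·√0.0015 = 22.46 m³/s.
Channel B: For a triangular section with side slope z = 3.8: A = zy² = 3.8×1.49² = 8.436 m²; P = 2y√(1+z²) = 2×1.49×3.929 = 11.71 m. Hydraulic radius R = A/P = 8.436/11.71 = 0.7205 m. Q_B = (1/0.036)·8.436·0.7205^(2/3)·√0.0015 = 7.294 m³/s.
Q_A = 22.46 m³/s vs Q_B = 7.294 m³/s, so channel A carries more.

channel A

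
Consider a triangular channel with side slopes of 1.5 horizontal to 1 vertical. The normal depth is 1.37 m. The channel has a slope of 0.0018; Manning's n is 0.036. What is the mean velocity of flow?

For a triangular section with side slope z = 1.5: A = zy² = 1.5×1.37² = 2.815 m²; P = 2y√(1+z²) = 2×1.37×1.803 = 4.94 m.
Hydraulic radius R = A/P = 2.815/4.94 = 0.57 m.
From Manning's equation, V = (1/n) R^(2/3) S^(1/2) = (1/0.036) × 0.57^(2/3) × 0.0018^(1/2) = 0.81 m/s.

V = 0.81 m/s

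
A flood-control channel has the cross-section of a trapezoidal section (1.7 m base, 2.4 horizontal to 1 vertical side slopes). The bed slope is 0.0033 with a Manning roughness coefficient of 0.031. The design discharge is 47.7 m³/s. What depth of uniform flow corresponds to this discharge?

y_n = 2.62 m

Manning's equation rearranged: A R^(2/3) = nQ / (1·√S) = 0.031 × 47.7 / (√0.0033) = 25.74.
Trying y = 2.92 m: A R^(2/3) = 33.41 — too large.
Trying y = 2.62 m: A R^(2/3) = 25.76 — close enough.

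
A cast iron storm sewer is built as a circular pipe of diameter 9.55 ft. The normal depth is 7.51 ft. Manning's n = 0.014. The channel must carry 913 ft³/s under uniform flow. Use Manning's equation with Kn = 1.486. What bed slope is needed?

S = 0.0049

For a circular section of diameter D = 9.55 ft at depth y = 7.51 ft, the central angle is θ = 2 arccos(1 − 2y/D) = 4.361 rad. Then A = (D²/8)(θ − sin θ) = 60.43 ft² and P = Dθ/2 = 20.83 ft.
Hydraulic radius R = A/P = 60.43/20.83 = 2.902 ft.
From Manning's equation, S = [nQ / (1.486 A R^(2/3))]² = [0.014 × 913 / (1.486 × 60.43 × 2.902^(2/3))]² = 0.0049.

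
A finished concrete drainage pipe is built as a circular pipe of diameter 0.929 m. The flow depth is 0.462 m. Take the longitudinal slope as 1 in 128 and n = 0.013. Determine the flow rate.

Q = 0.863 m³/s

For a circular section of diameter D = 0.929 m at depth y = 0.462 m, the central angle is θ = 2 arccos(1 − 2y/D) = 3.131 rad. Then A = (D²/8)(θ − sin θ) = 0.3366 m² and P = Dθ/2 = 1.454 m.
Hydraulic radius R = A/P = 0.3366/1.454 = 0.2315 m.
Manning's equation: Q = (1/n) A R^(2/3) S^(1/2) = (1/0.013) × 0.3366 × 0.2315^(2/3) × 0.007812^(1/2) = 0.863 m³/s.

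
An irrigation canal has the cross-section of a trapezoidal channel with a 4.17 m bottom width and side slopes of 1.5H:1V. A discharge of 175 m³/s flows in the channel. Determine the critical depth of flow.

At critical depth, Q² T / (g A³) = 1, i.e. A³/T = Q²/g = 175²/9.81 = 3122.
Try y = 2.93 m: A³/T = 1219 — too small.
Try y = 4.72 m: A³/T = 8168 — too large.
Try y = 3.72 m: A³/T = 3112 — ≈ 3122.

y_c = 3.72 m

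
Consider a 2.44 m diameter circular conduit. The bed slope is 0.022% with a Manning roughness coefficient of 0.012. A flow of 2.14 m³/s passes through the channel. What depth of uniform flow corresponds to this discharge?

y_n = 1.24 m

Manning's equation rearranged: A R^(2/3) = nQ / (1·√S) = 0.012 × 2.14 / (√0.00022) = 1.731.
Trying y = 1.39 m: A R^(2/3) = 2.084 — high.
Trying y = 1.04 m: A R^(2/3) = 1.272 — low.
Trying y = 1.24 m: A R^(2/3) = 1.729 — ≈ 1.731.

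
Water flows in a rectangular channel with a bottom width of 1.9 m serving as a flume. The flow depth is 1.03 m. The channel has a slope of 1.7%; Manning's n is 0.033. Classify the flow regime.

subcritical

Flow area A = b·y = 1.9 × 1.03 = 1.957 m². Wetted perimeter P = b + 2y = 1.9 + 2×1.03 = 3.96 m.
Hydraulic radius R = A/P = 1.957/3.96 = 0.4942 m.
V = (1/n) R^(2/3) √S = (1/0.033) × 0.4942^(2/3) × √0.017 = 2.47 m/s. Hydraulic depth D_h = A/T = 1.957/1.9 = 1.03 m.
Froude number Fr = V/√(g·D_h) = 2.47/√(9.81×1.03) = 0.777, which is less than 1, so the flow is subcritical.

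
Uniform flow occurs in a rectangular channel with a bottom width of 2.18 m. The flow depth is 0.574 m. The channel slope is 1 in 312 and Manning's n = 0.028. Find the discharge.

Q = 1.32 m³/s

Flow area A = b·y = 2.18 × 0.574 = 1.251 m². Wetted perimeter P = b + 2y = 2.18 + 2×0.574 = 3.328 m.
Hydraulic radius R = A/P = 1.251/3.328 = 0.376 m.
Manning's equation: Q = (1/n) A R^(2/3) S^(1/2) = (1/0.028) × 1.251 × 0.376^(2/3) × 0.003205^(1/2) = 1.32 m³/s.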